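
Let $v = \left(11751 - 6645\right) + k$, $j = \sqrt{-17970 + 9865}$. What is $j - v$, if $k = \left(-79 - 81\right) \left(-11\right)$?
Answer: $-6866 + i \sqrt{8105} \approx -6866.0 + 90.028 i$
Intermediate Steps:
$k = 1760$ ($k = \left(-79 - 81\right) \left(-11\right) = \left(-160\right) \left(-11\right) = 1760$)
$j = i \sqrt{8105}$ ($j = \sqrt{-8105} = i \sqrt{8105} \approx 90.028 i$)
$v = 6866$ ($v = \left(11751 - 6645\right) + 1760 = 5106 + 1760 = 6866$)
$j - v = i \sqrt{8105} - 6866 = -6866 + i \sqrt{8105}$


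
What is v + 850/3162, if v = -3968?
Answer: -368999/93 ≈ -3967.7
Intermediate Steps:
v + 850/3162 = -3968 + 850/3162 = -3968 + 850*(1/3162) = -3968 + 25/93 = -368999/93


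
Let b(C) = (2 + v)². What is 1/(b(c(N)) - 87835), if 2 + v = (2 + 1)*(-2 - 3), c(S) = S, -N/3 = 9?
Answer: -1/87610 ≈ -1.1414e-5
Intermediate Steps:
N = -27 (N = -3*9 = -27)
v = -17 (v = -2 + (2 + 1)*(-2 - 3) = -2 + 3*(-5) = -2 - 15 = -17)
b(C) = 225 (b(C) = (2 - 17)² = (-15)² = 225)
1/(b(c(N)) - 87835) = 1/(225 - 87835) = 1/(-87610) = -1/87610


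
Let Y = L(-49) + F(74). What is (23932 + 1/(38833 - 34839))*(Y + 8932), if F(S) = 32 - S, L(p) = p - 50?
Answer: 840282539519/3994 ≈ 2.1039e+8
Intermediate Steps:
L(p) = -50 + p
Y = -141 (Y = (-50 - 49) + (32 - 1*74) = -99 + (32 - 74) = -99 - 42 = -141)
(23932 + 1/(38833 - 34839))*(Y + 8932) = (23932 + 1/(38833 - 34839))*(-141 + 8932) = (23932 + 1/3994)*8791 = (95584409/3994)*8791 = 840282539519/3994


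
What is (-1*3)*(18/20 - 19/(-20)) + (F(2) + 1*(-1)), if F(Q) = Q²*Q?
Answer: 29/20 ≈ 1.4500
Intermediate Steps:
F(Q) = Q³
(-1*3)*(18/20 - 19/(-20)) + (F(2) + 1*(-1)) = (-1*3)*(18/20 - 19/(-20)) + (2³ + 1*(-1)) = -3*(18*(1/20) - 19*(-1/20)) + (8 - 1) = -3*(9/10 + 19/20) + 7 = -3*37/20 + 7 = -111/20 + 7 = 29/20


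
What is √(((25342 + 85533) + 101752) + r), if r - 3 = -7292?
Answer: √205338 ≈ 453.14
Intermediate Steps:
r = -7289 (r = 3 - 7292 = -7289)
√(((25342 + 85533) + 101752) + r) = √(((25342 + 85533) + 101752) - 7289) = √((110875 + 101752) - 7289) = √(212627 - 7289) = √205338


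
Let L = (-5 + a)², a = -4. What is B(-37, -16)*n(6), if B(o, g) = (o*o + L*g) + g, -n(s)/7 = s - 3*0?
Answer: -2394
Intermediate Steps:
n(s) = -7*s (n(s) = -7*(s - 3*0) = -7*(s + 0) = -7*s)
L = 81 (L = (-5 - 4)² = (-9)² = 81)
B(o, g) = o² + 82*g (B(o, g) = (o*o + 81*g) + g = (o² + 81*g) + g = o² + 82*g)
B(-37, -16)*n(6) = ((-37)² + 82*(-16))*(-7*6) = (1369 - 1312)*(-42) = 57*(-42) = -2394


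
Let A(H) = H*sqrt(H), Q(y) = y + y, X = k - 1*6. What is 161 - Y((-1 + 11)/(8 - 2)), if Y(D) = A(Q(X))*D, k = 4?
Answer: 161 + 40*I/3 ≈ 161.0 + 13.333*I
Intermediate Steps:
X = -2 (X = 4 - 1*6 = 4 - 6 = -2)
Q(y) = 2*y
A(H) = H**(3/2)
Y(D) = -8*I*D (Y(D) = (2*(-2))**(3/2)*D = (-4)**(3/2)*D = (-8*I)*D = -8*I*D)
161 - Y((-1 + 11)/(8 - 2)) = 161 - (-8)*I*(-1 + 11)/(8 - 2) = 161 - (-8)*I*10/6 = 161 - (-8)*I*10*(1/6) = 161 - (-8)*I*5/3 = 161 - (-40)*I/3 = 161 + 40*I/3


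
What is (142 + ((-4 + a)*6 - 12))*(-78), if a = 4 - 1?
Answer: -9672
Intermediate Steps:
a = 3
(142 + ((-4 + a)*6 - 12))*(-78) = (142 + ((-4 + 3)*6 - 12))*(-78) = (142 + (-1*6 - 12))*(-78) = (142 + (-6 - 12))*(-78) = (142 - 18)*(-78) = 124*(-78) = -9672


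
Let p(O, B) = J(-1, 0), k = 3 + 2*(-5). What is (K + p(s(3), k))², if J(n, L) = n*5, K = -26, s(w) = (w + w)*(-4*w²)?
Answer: 961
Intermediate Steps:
s(w) = -8*w³ (s(w) = (2*w)*(-4*w²) = -8*w³)
k = -7 (k = 3 - 10 = -7)
J(n, L) = 5*n
p(O, B) = -5 (p(O, B) = 5*(-1) = -5)
(K + p(s(3), k))² = (-26 - 5)² = (-31)² = 961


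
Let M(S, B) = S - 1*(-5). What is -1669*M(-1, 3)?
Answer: -6676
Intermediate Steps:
M(S, B) = 5 + S (M(S, B) = S + 5 = 5 + S)
-1669*M(-1, 3) = -1669*(5 - 1) = -1669*4 = -6676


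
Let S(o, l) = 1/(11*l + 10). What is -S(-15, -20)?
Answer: 1/210 ≈ 0.0047619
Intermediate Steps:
S(o, l) = 1/(10 + 11*l)
-S(-15, -20) = -1/(10 + 11*(-20)) = -1/(10 - 220) = -1/(-210) = -1*(-1/210) = 1/210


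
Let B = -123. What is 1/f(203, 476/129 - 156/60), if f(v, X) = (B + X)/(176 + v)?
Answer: -244455/78632 ≈ -3.1088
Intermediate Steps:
f(v, X) = (-123 + X)/(176 + v)
1/f(203, 476/129 - 156/60) = 1/((-123 + (476/129 - 156/60))/(176 + 203)) = 1/((-123 + (476*(1/129) - 156*1/60))/379) = 1/((-123 + (476/129 - 13/5))/379) = 1/((-123 + 703/645)/379) = 1/((1/379)*(-78632/645)) = 1/(-78632/244455) = -244455/78632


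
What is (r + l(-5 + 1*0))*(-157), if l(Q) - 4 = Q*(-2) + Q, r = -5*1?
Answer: -628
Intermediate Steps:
r = -5
l(Q) = 4 - Q (l(Q) = 4 + (Q*(-2) + Q) = 4 + (-2*Q + Q) = 4 - Q)
(r + l(-5 + 1*0))*(-157) = (-5 + (4 - (-5 + 1*0)))*(-157) = (-5 + (4 - (-5 + 0)))*(-157) = (-5 + (4 - 1*(-5)))*(-157) = (-5 + (4 + 5))*(-157) = (-5 + 9)*(-157) = 4*(-157) = -628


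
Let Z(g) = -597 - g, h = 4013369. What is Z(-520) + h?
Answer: 4013292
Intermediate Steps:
Z(-520) + h = (-597 - 1*(-520)) + 4013369 = (-597 + 520) + 4013369 = -77 + 4013369 = 4013292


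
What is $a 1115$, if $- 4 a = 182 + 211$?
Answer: $- \frac{438195}{4} \approx -1.0955 \cdot 10^{5}$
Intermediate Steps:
$a = - \frac{393}{4}$ ($a = - \frac{182 + 211}{4} = \left(- \frac{1}{4}\right) 393 = - \frac{393}{4} \approx -98.25$)
$a 1115 = \left(- \frac{393}{4}\right) 1115 = - \frac{438195}{4}$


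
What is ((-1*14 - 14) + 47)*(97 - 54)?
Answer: 817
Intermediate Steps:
((-1*14 - 14) + 47)*(97 - 54) = ((-14 - 14) + 47)*43 = (-28 + 47)*43 = 19*43 = 817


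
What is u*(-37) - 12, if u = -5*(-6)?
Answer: -1122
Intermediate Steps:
u = 30
u*(-37) - 12 = 30*(-37) - 12 = -1110 - 12 = -1122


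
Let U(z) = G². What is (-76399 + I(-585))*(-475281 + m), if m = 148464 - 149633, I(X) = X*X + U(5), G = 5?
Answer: -126664708950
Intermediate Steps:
U(z) = 25 (U(z) = 5² = 25)
I(X) = 25 + X² (I(X) = X*X + 25 = X² + 25 = 25 + X²)
m = -1169
(-76399 + I(-585))*(-475281 + m) = (-76399 + (25 + (-585)²))*(-475281 - 1169) = (-76399 + (25 + 342225))*(-476450) = (-76399 + 342250)*(-476450) = 265851*(-476450) = -126664708950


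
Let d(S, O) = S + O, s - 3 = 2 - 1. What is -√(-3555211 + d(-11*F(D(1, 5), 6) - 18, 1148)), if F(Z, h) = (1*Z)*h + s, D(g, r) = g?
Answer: -I*√3554191 ≈ -1885.3*I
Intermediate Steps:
s = 4 (s = 3 + (2 - 1) = 3 + 1 = 4)
F(Z, h) = 4 + Z*h (F(Z, h) = (1*Z)*h + 4 = Z*h + 4 = 4 + Z*h)
d(S, O) = O + S
-√(-3555211 + d(-11*F(D(1, 5), 6) - 18, 1148)) = -√(-3555211 + (1148 + (-11*(4 + 1*6) - 18))) = -√(-3555211 + (1148 + (-11*(4 + 6) - 18))) = -√(-3555211 + (1148 + (-11*10 - 18))) = -√(-3555211 + (1148 + (-110 - 18))) = -√(-3555211 + (1148 - 128)) = -√(-3555211 + 1020) = -√(-3554191) = -I*√3554191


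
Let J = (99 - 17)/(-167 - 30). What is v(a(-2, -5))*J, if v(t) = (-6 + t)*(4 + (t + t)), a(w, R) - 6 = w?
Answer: 1968/197 ≈ 9.9899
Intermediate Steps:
a(w, R) = 6 + w
J = -82/197 (J = 82/(-197) = 82*(-1/197) = -82/197 ≈ -0.41624)
v(t) = (-6 + t)*(4 + 2*t)
v(a(-2, -5))*J = (-24 - 8*(6 - 2) + 2*(6 - 2)**2)*(-82/197) = (-24 - 8*4 + 2*4**2)*(-82/197) = (-24 - 32 + 2*16)*(-82/197) = (-24 - 32 + 32)*(-82/197) = -24*(-82/197) = 1968/197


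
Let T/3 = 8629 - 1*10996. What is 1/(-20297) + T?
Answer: -144128998/20297 ≈ -7101.0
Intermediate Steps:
T = -7101 (T = 3*(8629 - 1*10996) = 3*(8629 - 10996) = 3*(-2367) = -7101)
1/(-20297) + T = 1/(-20297) - 7101 = -1/20297 - 7101 = -144128998/20297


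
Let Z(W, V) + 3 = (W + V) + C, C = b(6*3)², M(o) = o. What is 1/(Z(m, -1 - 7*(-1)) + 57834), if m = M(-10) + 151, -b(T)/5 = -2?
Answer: 1/58078 ≈ 1.7218e-5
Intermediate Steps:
b(T) = 10 (b(T) = -5*(-2) = 10)
C = 100 (C = 10² = 100)
m = 141 (m = -10 + 151 = 141)
Z(W, V) = 97 + V + W (Z(W, V) = -3 + ((W + V) + 100) = -3 + ((V + W) + 100) = -3 + (100 + V + W) = 97 + V + W)
1/(Z(m, -1 - 7*(-1)) + 57834) = 1/((97 + (-1 - 7*(-1)) + 141) + 57834) = 1/((97 + (-1 + 7) + 141) + 57834) = 1/((97 + 6 + 141) + 57834) = 1/(244 + 57834) = 1/58078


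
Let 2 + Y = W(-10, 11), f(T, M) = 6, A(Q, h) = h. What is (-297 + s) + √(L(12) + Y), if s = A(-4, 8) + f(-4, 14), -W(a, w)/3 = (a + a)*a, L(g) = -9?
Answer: -283 + I*√611 ≈ -283.0 + 24.718*I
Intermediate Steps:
W(a, w) = -6*a² (W(a, w) = -3*(a + a)*a = -3*2*a*a = -6*a²)
Y = -602 (Y = -2 - 6*(-10)² = -2 - 6*100 = -2 - 600 = -602)
s = 14 (s = 8 + 6 = 14)
(-297 + s) + √(L(12) + Y) = (-297 + 14) + √(-9 - 602) = -283 + √(-611) = -283 + I*√611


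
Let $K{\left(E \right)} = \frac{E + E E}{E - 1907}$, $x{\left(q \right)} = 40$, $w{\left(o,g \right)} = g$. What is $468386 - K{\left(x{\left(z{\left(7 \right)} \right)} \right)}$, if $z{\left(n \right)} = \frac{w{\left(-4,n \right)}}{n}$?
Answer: $\frac{874478302}{1867} \approx 4.6839 \cdot 10^{5}$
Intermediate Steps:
$z{\left(n \right)} = 1$ ($z{\left(n \right)} = \frac{n}{n} = 1$)
$K{\left(E \right)} = \frac{E + E^{2}}{-1907 + E}$
$468386 - K{\left(x{\left(z{\left(7 \right)} \right)} \right)} = 468386 - \frac{40 \left(1 + 40\right)}{-1907 + 40} = 468386 - 40 \frac{1}{-1867} \cdot 41 = 468386 - 40 \left(- \frac{1}{1867}\right) 41 = 468386 - - \frac{1640}{1867} = 468386 + \frac{1640}{1867} = \frac{874478302}{1867}$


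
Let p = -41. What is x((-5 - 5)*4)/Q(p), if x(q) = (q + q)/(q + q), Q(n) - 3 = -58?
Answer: -1/55 ≈ -0.018182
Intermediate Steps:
Q(n) = -55 (Q(n) = 3 - 58 = -55)
x(q) = 1 (x(q) = (2*q)/((2*q)) = (2*q)*(1/(2*q)) = 1)
x((-5 - 5)*4)/Q(p) = 1/(-55) = 1*(-1/55) = -1/55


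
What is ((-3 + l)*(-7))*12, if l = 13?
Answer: -840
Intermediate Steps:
((-3 + l)*(-7))*12 = ((-3 + 13)*(-7))*12 = (10*(-7))*12 = -70*12 = -840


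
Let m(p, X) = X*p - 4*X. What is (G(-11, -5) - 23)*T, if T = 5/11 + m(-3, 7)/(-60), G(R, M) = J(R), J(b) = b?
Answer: -14263/330 ≈ -43.221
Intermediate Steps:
m(p, X) = -4*X + X*p
G(R, M) = R
T = 839/660 (T = 5/11 + (7*(-4 - 3))/(-60) = 5*(1/11) + (7*(-7))*(-1/60) = 5/11 - 49*(-1/60) = 5/11 + 49/60 = 839/660 ≈ 1.2712)
(G(-11, -5) - 23)*T = (-11 - 23)*(839/660) = -34*839/660 = -14263/330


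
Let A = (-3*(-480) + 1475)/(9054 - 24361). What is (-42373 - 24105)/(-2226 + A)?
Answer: 1017578746/34076297 ≈ 29.862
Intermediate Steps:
A = -2915/15307 (A = (1440 + 1475)/(-15307) = 2915*(-1/15307) = -2915/15307 ≈ -0.19044)
(-42373 - 24105)/(-2226 + A) = (-42373 - 24105)/(-2226 - 2915/15307) = -66478/(-34076297/15307) = -66478*(-15307/34076297) = 1017578746/34076297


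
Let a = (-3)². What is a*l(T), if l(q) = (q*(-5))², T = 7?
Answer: 11025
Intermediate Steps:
l(q) = 25*q² (l(q) = (-5*q)² = 25*q²)
a = 9
a*l(T) = 9*(25*7²) = 9*(25*49) = 9*1225 = 11025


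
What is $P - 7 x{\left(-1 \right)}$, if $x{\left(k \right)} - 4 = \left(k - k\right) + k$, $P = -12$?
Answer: $-33$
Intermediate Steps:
$x{\left(k \right)} = 4 + k$ ($x{\left(k \right)} = 4 + \left(\left(k - k\right) + k\right) = 4 + \left(0 + k\right) = 4 + k$)
$P - 7 x{\left(-1 \right)} = -12 - 7 \left(4 - 1\right) = -12 - 21 = -33$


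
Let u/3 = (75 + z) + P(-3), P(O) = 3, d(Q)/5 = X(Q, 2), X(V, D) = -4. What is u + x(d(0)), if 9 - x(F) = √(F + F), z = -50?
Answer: 93 - 2*I*√10 ≈ 93.0 - 6.3246*I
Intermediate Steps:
d(Q) = -20 (d(Q) = 5*(-4) = -20)
u = 84 (u = 3*((75 - 50) + 3) = 3*(25 + 3) = 3*28 = 84)
x(F) = 9 - √2*√F (x(F) = 9 - √(F + F) = 9 - √(2*F) = 9 - √2*√F)
u + x(d(0)) = 84 + (9 - √2*√(-20)) = 84 + (9 - √2*2*I*√5) = 84 + (9 - 2*I*√10) = 93 - 2*I*√10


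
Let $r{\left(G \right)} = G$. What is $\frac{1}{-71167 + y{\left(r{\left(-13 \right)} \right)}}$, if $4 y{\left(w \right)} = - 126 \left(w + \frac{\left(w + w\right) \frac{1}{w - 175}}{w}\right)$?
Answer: $- \frac{188}{13302347} \approx -1.4133 \cdot 10^{-5}$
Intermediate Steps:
$y{\left(w \right)} = - \frac{63}{-175 + w} - \frac{63 w}{2}$ ($y{\left(w \right)} = \frac{\left(-126\right) \left(w + \frac{\left(w + w\right) \frac{1}{w - 175}}{w}\right)}{4} = \frac{\left(-126\right) \left(w + \frac{2 w \frac{1}{w - 175}}{w}\right)}{4} = \frac{\left(-126\right) \left(w + \frac{2 w \frac{1}{-175 + w}}{w}\right)}{4} = \frac{\left(-126\right) \left(w + \frac{2}{-175 + w}\right)}{4} = \frac{- \frac{252}{-175 + w} - 126 w}{4} = - \frac{63}{-175 + w} - \frac{63 w}{2}$)
$\frac{1}{-71167 + y{\left(r{\left(-13 \right)} \right)}} = \frac{1}{-71167 + \frac{63 \left(-2 - \left(-13\right)^{2} + 175 \left(-13\right)\right)}{2 \left(-175 - 13\right)}} = \frac{1}{-71167 + \frac{63 \left(-2 - 169 - 2275\right)}{2 \left(-188\right)}} = \frac{1}{-71167 + \frac{63}{2} \left(- \frac{1}{188}\right) \left(-2 - 169 - 2275\right)} = \frac{1}{-71167 + \frac{63}{2} \left(- \frac{1}{188}\right) \left(-2446\right)} = \frac{1}{-71167 + \frac{77049}{188}} = \frac{1}{- \frac{13302347}{188}} = - \frac{188}{13302347}$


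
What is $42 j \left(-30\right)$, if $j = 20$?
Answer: $-25200$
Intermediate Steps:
$42 j \left(-30\right) = 42 \cdot 20 \left(-30\right) = 840 \left(-30\right) = -25200$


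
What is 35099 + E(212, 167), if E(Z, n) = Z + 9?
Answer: 35320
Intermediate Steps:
E(Z, n) = 9 + Z
35099 + E(212, 167) = 35099 + (9 + 212) = 35099 + 221 = 35320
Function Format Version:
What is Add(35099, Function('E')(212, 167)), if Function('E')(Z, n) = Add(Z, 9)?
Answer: 35320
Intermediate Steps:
Function('E')(Z, n) = Add(9, Z)
Add(35099, Function('E')(212, 167)) = Add(35099, Add(9, 212)) = Add(35099, 221) = 35320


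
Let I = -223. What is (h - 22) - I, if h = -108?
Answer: 93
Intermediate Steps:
(h - 22) - I = (-108 - 22) - 1*(-223) = -130 + 223 = 93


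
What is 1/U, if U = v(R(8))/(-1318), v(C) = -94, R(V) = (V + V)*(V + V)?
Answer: 659/47 ≈ 14.021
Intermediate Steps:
R(V) = 4*V² (R(V) = (2*V)*(2*V) = 4*V²)
U = 47/659 (U = -94/(-1318) = -94*(-1/1318) = 47/659 ≈ 0.071320)
1/U = 1/(47/659) = 659/47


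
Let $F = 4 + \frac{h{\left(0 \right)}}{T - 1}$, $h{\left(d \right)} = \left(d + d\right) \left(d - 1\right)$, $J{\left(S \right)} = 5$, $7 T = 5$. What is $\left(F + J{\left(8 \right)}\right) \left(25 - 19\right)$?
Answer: $54$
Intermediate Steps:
$T = \frac{5}{7}$ ($T = \frac{1}{7} \cdot 5 = \frac{5}{7} \approx 0.71429$)
$h{\left(d \right)} = 2 d \left(-1 + d\right)$
$F = 4$ ($F = 4 + \frac{2 \cdot 0 \left(-1 + 0\right)}{\frac{5}{7} - 1} = 4 + \frac{2 \cdot 0 \left(-1\right)}{- \frac{2}{7}} = 4 + 0 \left(- \frac{7}{2}\right) = 4 + 0 = 4$)
$\left(F + J{\left(8 \right)}\right) \left(25 - 19\right) = \left(4 + 5\right) \left(25 - 19\right) = 9 \cdot 6 = 54$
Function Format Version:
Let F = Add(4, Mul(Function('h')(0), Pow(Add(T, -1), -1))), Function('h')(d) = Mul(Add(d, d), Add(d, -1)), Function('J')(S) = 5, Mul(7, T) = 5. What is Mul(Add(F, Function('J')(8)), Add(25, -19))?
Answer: 54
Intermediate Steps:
T = Rational(5, 7) (T = Mul(Rational(1, 7), 5) = Rational(5, 7) ≈ 0.71429)
Function('h')(d) = Mul(2, d, Add(-1, d)) (Function('h')(d) = Mul(Mul(2, d), Add(-1, d)) = Mul(2, d, Add(-1, d)))
F = 4 (F = Add(4, Mul(Mul(2, 0, Add(-1, 0)), Pow(Add(Rational(5, 7), -1), -1))) = Add(4, Mul(Mul(2, 0, -1), Pow(Rational(-2, 7), -1))) = Add(4, Mul(0, Rational(-7, 2))) = Add(4, 0) = 4)
Mul(Add(F, Function('J')(8)), Add(25, -19)) = Mul(Add(4, 5), Add(25, -19)) = Mul(9, 6) = 54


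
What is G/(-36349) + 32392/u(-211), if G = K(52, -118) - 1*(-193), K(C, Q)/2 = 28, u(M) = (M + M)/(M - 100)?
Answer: 183088261105/7669639 ≈ 23872.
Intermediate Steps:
u(M) = 2*M/(-100 + M) (u(M) = (2*M)/(-100 + M) = 2*M/(-100 + M))
K(C, Q) = 56 (K(C, Q) = 2*28 = 56)
G = 249 (G = 56 - 1*(-193) = 56 + 193 = 249)
G/(-36349) + 32392/u(-211) = 249/(-36349) + 32392/((2*(-211)/(-100 - 211))) = 249*(-1/36349) + 32392/((2*(-211)/(-311))) = -249/36349 + 32392/((2*(-211)*(-1/311))) = -249/36349 + 32392/(422/311) = -249/36349 + 32392*(311/422) = -249/36349 + 5036956/211 = 183088261105/7669639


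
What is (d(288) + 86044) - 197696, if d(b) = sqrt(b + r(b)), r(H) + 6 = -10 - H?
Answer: -111652 + 4*I ≈ -1.1165e+5 + 4.0*I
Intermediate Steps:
r(H) = -16 - H (r(H) = -6 + (-10 - H) = -16 - H)
d(b) = 4*I (d(b) = sqrt(b + (-16 - b)) = sqrt(-16) = 4*I)
(d(288) + 86044) - 197696 = (4*I + 86044) - 197696 = (86044 + 4*I) - 197696 = -111652 + 4*I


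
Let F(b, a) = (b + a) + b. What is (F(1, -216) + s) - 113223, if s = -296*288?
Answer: -198685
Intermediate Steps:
F(b, a) = a + 2*b (F(b, a) = (a + b) + b = a + 2*b)
s = -85248
(F(1, -216) + s) - 113223 = ((-216 + 2*1) - 85248) - 113223 = ((-216 + 2) - 85248) - 113223 = (-214 - 85248) - 113223 = -85462 - 113223 = -198685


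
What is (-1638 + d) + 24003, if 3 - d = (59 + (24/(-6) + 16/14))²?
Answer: 941583/49 ≈ 19216.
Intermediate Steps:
d = -154302/49 (d = 3 - (59 + (24/(-6) + 16/14))² = 3 - (59 + (24*(-⅙) + 16*(1/14)))² = 3 - (59 + (-4 + 8/7))² = 3 - (59 - 20/7)² = 3 - (393/7)² = 3 - 1*154449/49 = 3 - 154449/49 = -154302/49 ≈ -3149.0)
(-1638 + d) + 24003 = (-1638 - 154302/49) + 24003 = -234564/49 + 24003 = 941583/49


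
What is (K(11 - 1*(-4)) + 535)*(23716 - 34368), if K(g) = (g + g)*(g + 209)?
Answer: -77280260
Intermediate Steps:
K(g) = 2*g*(209 + g) (K(g) = (2*g)*(209 + g) = 2*g*(209 + g))
(K(11 - 1*(-4)) + 535)*(23716 - 34368) = (2*(11 - 1*(-4))*(209 + (11 - 1*(-4))) + 535)*(23716 - 34368) = (2*(11 + 4)*(209 + (11 + 4)) + 535)*(-10652) = (2*15*(209 + 15) + 535)*(-10652) = (2*15*224 + 535)*(-10652) = (6720 + 535)*(-10652) = 7255*(-10652) = -77280260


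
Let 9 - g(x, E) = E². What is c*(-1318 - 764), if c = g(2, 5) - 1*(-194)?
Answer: -370596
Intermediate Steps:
g(x, E) = 9 - E²
c = 178 (c = (9 - 1*5²) - 1*(-194) = (9 - 1*25) + 194 = (9 - 25) + 194 = -16 + 194 = 178)
c*(-1318 - 764) = 178*(-1318 - 764) = 178*(-2082) = -370596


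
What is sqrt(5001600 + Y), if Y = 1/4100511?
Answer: sqrt(84097855010346894111)/4100511 ≈ 2236.4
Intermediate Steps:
Y = 1/4100511 ≈ 2.4387e-7
sqrt(5001600 + Y) = sqrt(5001600 + 1/4100511) = sqrt(20509115817601/4100511) = sqrt(84097855010346894111)/4100511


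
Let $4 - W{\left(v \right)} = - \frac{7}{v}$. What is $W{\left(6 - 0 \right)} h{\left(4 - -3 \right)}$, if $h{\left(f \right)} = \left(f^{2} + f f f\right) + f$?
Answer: $\frac{4123}{2} \approx 2061.5$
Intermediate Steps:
$W{\left(v \right)} = 4 + \frac{7}{v}$ ($W{\left(v \right)} = 4 - - \frac{7}{v} = 4 + \frac{7}{v}$)
$h{\left(f \right)} = f + f^{2} + f^{3}$ ($h{\left(f \right)} = \left(f^{2} + f^{2} f\right) + f = \left(f^{2} + f^{3}\right) + f = f + f^{2} + f^{3}$)
$W{\left(6 - 0 \right)} h{\left(4 - -3 \right)} = \left(4 + \frac{7}{6 - 0}\right) \left(4 - -3\right) \left(1 + \left(4 - -3\right) + \left(4 - -3\right)^{2}\right) = \left(4 + \frac{7}{6 + 0}\right) \left(4 + 3\right) \left(1 + \left(4 + 3\right) + \left(4 + 3\right)^{2}\right) = \left(4 + \frac{7}{6}\right) 7 \left(1 + 7 + 7^{2}\right) = \left(4 + 7 \cdot \frac{1}{6}\right) 7 \left(1 + 7 + 49\right) = \left(4 + \frac{7}{6}\right) 7 \cdot 57 = \frac{31}{6} \cdot 399 = \frac{4123}{2}$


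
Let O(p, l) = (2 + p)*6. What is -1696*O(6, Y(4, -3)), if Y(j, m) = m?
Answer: -81408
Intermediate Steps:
O(p, l) = 12 + 6*p
-1696*O(6, Y(4, -3)) = -1696*(12 + 6*6) = -1696*(12 + 36) = -1696*48 = -81408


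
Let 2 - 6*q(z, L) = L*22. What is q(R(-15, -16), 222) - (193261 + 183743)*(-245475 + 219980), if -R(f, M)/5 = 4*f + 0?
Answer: 28835148499/3 ≈ 9.6117e+9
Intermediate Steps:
R(f, M) = -20*f (R(f, M) = -5*(4*f + 0) = -20*f)
q(z, L) = 1/3 - 11*L/3 (q(z, L) = 1/3 - L*22/6 = 1/3 - 11*L/3)
q(R(-15, -16), 222) - (193261 + 183743)*(-245475 + 219980) = (1/3 - 11/3*222) - (193261 + 183743)*(-245475 + 219980) = (1/3 - 814) - 377004*(-25495) = -2441/3 - 1*(-9611716980) = -2441/3 + 9611716980 = 28835148499/3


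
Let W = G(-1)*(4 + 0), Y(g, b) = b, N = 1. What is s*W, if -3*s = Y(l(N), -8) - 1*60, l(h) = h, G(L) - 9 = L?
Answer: 2176/3 ≈ 725.33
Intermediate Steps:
G(L) = 9 + L
W = 32 (W = (9 - 1)*(4 + 0) = 8*4 = 32)
s = 68/3 (s = -(-8 - 1*60)/3 = -(-8 - 60)/3 = -1/3*(-68) = 68/3 ≈ 22.667)
s*W = (68/3)*32 = 2176/3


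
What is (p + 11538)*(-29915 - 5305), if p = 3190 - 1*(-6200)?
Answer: -737084160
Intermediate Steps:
p = 9390 (p = 3190 + 6200 = 9390)
(p + 11538)*(-29915 - 5305) = (9390 + 11538)*(-29915 - 5305) = 20928*(-35220) = -737084160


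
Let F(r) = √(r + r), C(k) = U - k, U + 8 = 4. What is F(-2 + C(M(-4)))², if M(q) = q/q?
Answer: -14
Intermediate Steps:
U = -4 (U = -8 + 4 = -4)
M(q) = 1
C(k) = -4 - k
F(r) = √2*√r (F(r) = √(2*r) = √2*√r)
F(-2 + C(M(-4)))² = (√2*√(-2 + (-4 - 1*1)))² = (√2*√(-2 + (-4 - 1)))² = (√2*√(-2 - 5))² = (√2*√(-7))² = (√2*(I*√7))² = (I*√14)² = -14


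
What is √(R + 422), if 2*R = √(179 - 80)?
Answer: √(1688 + 6*√11)/2 ≈ 20.663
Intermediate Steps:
R = 3*√11/2 (R = √(179 - 80)/2 = √99/2 = (3*√11)/2 = 3*√11/2 ≈ 4.9749)
√(R + 422) = √(3*√11/2 + 422) = √(422 + 3*√11/2)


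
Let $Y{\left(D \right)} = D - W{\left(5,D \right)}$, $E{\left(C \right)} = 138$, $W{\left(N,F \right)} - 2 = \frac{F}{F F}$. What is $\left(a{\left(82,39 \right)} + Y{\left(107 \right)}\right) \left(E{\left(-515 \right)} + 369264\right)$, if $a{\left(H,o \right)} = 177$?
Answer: $\frac{11145966546}{107} \approx 1.0417 \cdot 10^{8}$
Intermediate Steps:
$W{\left(N,F \right)} = 2 + \frac{1}{F}$ ($W{\left(N,F \right)} = 2 + \frac{F}{F F} = 2 + \frac{F}{F^{2}} = 2 + \frac{1}{F}$)
$Y{\left(D \right)} = -2 + D - \frac{1}{D}$ ($Y{\left(D \right)} = D - \left(2 + \frac{1}{D}\right) = -2 + D - \frac{1}{D}$)
$\left(a{\left(82,39 \right)} + Y{\left(107 \right)}\right) \left(E{\left(-515 \right)} + 369264\right) = \left(177 - - \frac{11234}{107}\right) \left(138 + 369264\right) = \left(177 - - \frac{11234}{107}\right) 369402 = \left(177 + \frac{11234}{107}\right) 369402 = \frac{30173}{107} \cdot 369402 = \frac{11145966546}{107}$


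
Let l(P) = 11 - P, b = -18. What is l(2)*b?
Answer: -162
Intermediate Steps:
l(2)*b = (11 - 1*2)*(-18) = (11 - 2)*(-18) = 9*(-18) = -162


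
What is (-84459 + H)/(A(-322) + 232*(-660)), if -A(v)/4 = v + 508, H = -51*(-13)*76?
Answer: 11357/51288 ≈ 0.22144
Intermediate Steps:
H = 50388 (H = 663*76 = 50388)
A(v) = -2032 - 4*v (A(v) = -4*(v + 508) = -4*(508 + v) = -2032 - 4*v)
(-84459 + H)/(A(-322) + 232*(-660)) = (-84459 + 50388)/((-2032 - 4*(-322)) + 232*(-660)) = -34071/((-2032 + 1288) - 153120) = -34071/(-744 - 153120) = -34071/(-153864) = -34071*(-1/153864) = 11357/51288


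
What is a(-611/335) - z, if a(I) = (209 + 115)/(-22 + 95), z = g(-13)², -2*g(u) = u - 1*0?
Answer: -11041/292 ≈ -37.812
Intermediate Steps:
g(u) = -u/2 (g(u) = -(u - 1*0)/2 = -(u + 0)/2 = -u/2)
z = 169/4 (z = (-½*(-13))² = (13/2)² = 169/4 ≈ 42.250)
a(I) = 324/73
a(-611/335) - z = 324/73 - 1*169/4 = 324/73 - 169/4 = -11041/292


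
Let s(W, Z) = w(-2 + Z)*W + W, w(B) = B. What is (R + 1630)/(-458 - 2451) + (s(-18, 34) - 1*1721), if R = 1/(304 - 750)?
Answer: -3004240389/1297414 ≈ -2315.6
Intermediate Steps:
R = -1/446 (R = 1/(-446) = -1/446 ≈ -0.0022422)
s(W, Z) = W + W*(-2 + Z) (s(W, Z) = (-2 + Z)*W + W = W*(-2 + Z) + W = W + W*(-2 + Z))
(R + 1630)/(-458 - 2451) + (s(-18, 34) - 1*1721) = (-1/446 + 1630)/(-458 - 2451) + (-18*(-1 + 34) - 1*1721) = (726979/446)/(-2909) + (-18*33 - 1721) = (726979/446)*(-1/2909) + (-594 - 1721) = -726979/1297414 - 2315 = -3004240389/1297414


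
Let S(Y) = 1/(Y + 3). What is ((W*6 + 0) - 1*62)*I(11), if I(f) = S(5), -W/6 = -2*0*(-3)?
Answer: -31/4 ≈ -7.7500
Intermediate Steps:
W = 0 (W = -6*(-2*0)*(-3) = -0*(-3) = -6*0 = 0)
S(Y) = 1/(3 + Y)
I(f) = ⅛ (I(f) = 1/(3 + 5) = 1/8 = ⅛)
((W*6 + 0) - 1*62)*I(11) = ((0*6 + 0) - 1*62)*(⅛) = ((0 + 0) - 62)*(⅛) = (0 - 62)*(⅛) = -62*⅛ = -31/4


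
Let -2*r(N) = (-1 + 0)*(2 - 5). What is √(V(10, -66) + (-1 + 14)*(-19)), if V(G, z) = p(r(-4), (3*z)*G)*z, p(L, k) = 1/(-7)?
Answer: I*√11641/7 ≈ 15.413*I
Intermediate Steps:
r(N) = -3/2 (r(N) = -(-1 + 0)*(2 - 5)/2 = -(-1)*(-3)/2 = -½*3 = -3/2)
p(L, k) = -⅐
V(G, z) = -z/7
√(V(10, -66) + (-1 + 14)*(-19)) = √(-⅐*(-66) + (-1 + 14)*(-19)) = √(66/7 + 13*(-19)) = √(66/7 - 247) = √(-1663/7) = I*√11641/7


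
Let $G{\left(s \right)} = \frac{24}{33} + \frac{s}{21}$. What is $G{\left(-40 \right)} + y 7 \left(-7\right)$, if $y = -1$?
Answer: $\frac{11047}{231} \approx 47.823$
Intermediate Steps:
$G{\left(s \right)} = \frac{8}{11} + \frac{s}{21}$ ($G{\left(s \right)} = 24 \cdot \frac{1}{33} + s \frac{1}{21} = \frac{8}{11} + \frac{s}{21}$)
$G{\left(-40 \right)} + y 7 \left(-7\right) = \left(\frac{8}{11} + \frac{1}{21} \left(-40\right)\right) + \left(-1\right) 7 \left(-7\right) = \left(\frac{8}{11} - \frac{40}{21}\right) - -49 = - \frac{272}{231} + 49 = \frac{11047}{231}$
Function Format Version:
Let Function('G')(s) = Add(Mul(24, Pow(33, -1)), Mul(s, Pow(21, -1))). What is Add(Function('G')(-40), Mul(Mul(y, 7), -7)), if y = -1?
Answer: Rational(11047, 231) ≈ 47.823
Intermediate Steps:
Function('G')(s) = Add(Rational(8, 11), Mul(Rational(1, 21), s)) (Function('G')(s) = Add(Mul(24, Rational(1, 33)), Mul(s, Rational(1, 21))) = Add(Rational(8, 11), Mul(Rational(1, 21), s)))
Add(Function('G')(-40), Mul(Mul(y, 7), -7)) = Add(Add(Rational(8, 11), Mul(Rational(1, 21), -40)), Mul(Mul(-1, 7), -7)) = Add(Add(Rational(8, 11), Rational(-40, 21)), Mul(-7, -7)) = Add(Rational(-272, 231), 49) = Rational(11047, 231)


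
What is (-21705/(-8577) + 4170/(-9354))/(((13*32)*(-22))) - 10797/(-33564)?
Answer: 416780905679/1296540466728 ≈ 0.32146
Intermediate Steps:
(-21705/(-8577) + 4170/(-9354))/(((13*32)*(-22))) - 10797/(-33564) = (-21705*(-1/8577) + 4170*(-1/9354))/((416*(-22))) - 10797*(-1/33564) = (7235/2859 - 695/1559)/(-9152) + 3599/11188 = (9292360/4457181)*(-1/9152) + 3599/11188 = -105595/463546824 + 3599/11188 = 416780905679/1296540466728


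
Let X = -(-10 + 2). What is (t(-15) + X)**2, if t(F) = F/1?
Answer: 49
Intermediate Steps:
t(F) = F (t(F) = F*1 = F)
X = 8 (X = -1*(-8) = 8)
(t(-15) + X)**2 = (-15 + 8)**2 = (-7)**2 = 49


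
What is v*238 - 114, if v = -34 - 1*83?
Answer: -27960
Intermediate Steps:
v = -117 (v = -34 - 83 = -117)
v*238 - 114 = -117*238 - 114 = -27846 - 114 = -27960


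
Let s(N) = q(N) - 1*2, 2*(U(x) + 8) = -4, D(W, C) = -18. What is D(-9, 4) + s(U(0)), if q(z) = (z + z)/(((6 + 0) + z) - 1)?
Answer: -16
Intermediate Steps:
q(z) = 2*z/(5 + z) (q(z) = (2*z)/((6 + z) - 1) = (2*z)/(5 + z) = 2*z/(5 + z))
U(x) = -10 (U(x) = -8 + (½)*(-4) = -8 - 2 = -10)
s(N) = -2 + 2*N/(5 + N) (s(N) = 2*N/(5 + N) - 1*2 = 2*N/(5 + N) - 2 = -2 + 2*N/(5 + N))
D(-9, 4) + s(U(0)) = -18 - 10/(5 - 10) = -18 - 10/(-5) = -18 - 10*(-⅕) = -18 + 2 = -16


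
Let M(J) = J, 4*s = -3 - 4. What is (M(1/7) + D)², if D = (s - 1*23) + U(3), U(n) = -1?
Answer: 514089/784 ≈ 655.73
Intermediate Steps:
s = -7/4 (s = (-3 - 4)/4 = (¼)*(-7) = -7/4 ≈ -1.7500)
D = -103/4 (D = (-7/4 - 1*23) - 1 = (-7/4 - 23) - 1 = -99/4 - 1 = -103/4 ≈ -25.750)
(M(1/7) + D)² = (1/7 - 103/4)² = (⅐ - 103/4)² = (-717/28)² = 514089/784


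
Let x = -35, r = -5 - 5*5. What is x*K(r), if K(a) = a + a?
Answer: 2100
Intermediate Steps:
r = -30 (r = -5 - 25 = -30)
K(a) = 2*a
x*K(r) = -70*(-30) = -35*(-60) = 2100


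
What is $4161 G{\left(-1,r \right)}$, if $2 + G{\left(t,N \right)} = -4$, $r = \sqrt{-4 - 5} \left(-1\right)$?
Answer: $-24966$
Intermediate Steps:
$r = - 3 i$ ($r = \sqrt{-9} \left(-1\right) = 3 i \left(-1\right) = - 3 i \approx - 3.0 i$)
$G{\left(t,N \right)} = -6$ ($G{\left(t,N \right)} = -2 - 4 = -6$)
$4161 G{\left(-1,r \right)} = 4161 \left(-6\right) = -24966$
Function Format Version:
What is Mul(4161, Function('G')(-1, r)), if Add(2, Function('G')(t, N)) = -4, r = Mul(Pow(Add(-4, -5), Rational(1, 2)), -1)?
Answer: -24966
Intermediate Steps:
r = Mul(-3, I) (r = Mul(Pow(-9, Rational(1, 2)), -1) = Mul(Mul(3, I), -1) = Mul(-3, I) ≈ Mul(-3.0000, I))
Function('G')(t, N) = -6 (Function('G')(t, N) = Add(-2, -4) = -6)
Mul(4161, Function('G')(-1, r)) = Mul(4161, -6) = -24966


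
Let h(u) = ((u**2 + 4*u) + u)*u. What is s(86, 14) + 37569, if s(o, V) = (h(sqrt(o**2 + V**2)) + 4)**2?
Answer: 439032521553 + 1152890752*sqrt(1898) ≈ 4.8926e+11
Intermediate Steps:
h(u) = u*(u**2 + 5*u) (h(u) = (u**2 + 5*u)*u = u*(u**2 + 5*u))
s(o, V) = (4 + (5 + sqrt(V**2 + o**2))*(V**2 + o**2))**2 (s(o, V) = ((sqrt(o**2 + V**2))**2*(5 + sqrt(o**2 + V**2)) + 4)**2 = ((sqrt(V**2 + o**2))**2*(5 + sqrt(V**2 + o**2)) + 4)**2 = ((V**2 + o**2)*(5 + sqrt(V**2 + o**2)) + 4)**2 = ((5 + sqrt(V**2 + o**2))*(V**2 + o**2) + 4)**2 = (4 + (5 + sqrt(V**2 + o**2))*(V**2 + o**2))**2)
s(86, 14) + 37569 = (4 + (5 + sqrt(14**2 + 86**2))*(14**2 + 86**2))**2 + 37569 = (4 + (5 + sqrt(196 + 7396))*(196 + 7396))**2 + 37569 = (4 + (5 + sqrt(7592))*7592)**2 + 37569 = (4 + (5 + 2*sqrt(1898))*7592)**2 + 37569 = (4 + (37960 + 15184*sqrt(1898)))**2 + 37569 = (37964 + 15184*sqrt(1898))**2 + 37569 = 37569 + (37964 + 15184*sqrt(1898))**2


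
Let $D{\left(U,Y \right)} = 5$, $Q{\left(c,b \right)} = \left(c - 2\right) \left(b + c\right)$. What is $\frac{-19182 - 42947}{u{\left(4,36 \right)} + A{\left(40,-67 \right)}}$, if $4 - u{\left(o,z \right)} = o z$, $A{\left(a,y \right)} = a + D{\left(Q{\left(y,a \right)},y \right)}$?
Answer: $\frac{62129}{95} \approx 653.99$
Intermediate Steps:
$Q{\left(c,b \right)} = \left(-2 + c\right) \left(b + c\right)$
$A{\left(a,y \right)} = 5 + a$ ($A{\left(a,y \right)} = a + 5 = 5 + a$)
$u{\left(o,z \right)} = 4 - o z$
$\frac{-19182 - 42947}{u{\left(4,36 \right)} + A{\left(40,-67 \right)}} = \frac{-19182 - 42947}{\left(4 - 4 \cdot 36\right) + \left(5 + 40\right)} = - \frac{62129}{\left(4 - 144\right) + 45} = - \frac{62129}{-140 + 45} = - \frac{62129}{-95} = \left(-62129\right) \left(- \frac{1}{95}\right) = \frac{62129}{95}$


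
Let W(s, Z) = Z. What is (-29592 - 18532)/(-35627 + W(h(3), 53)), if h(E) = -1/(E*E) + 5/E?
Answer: 24062/17787 ≈ 1.3528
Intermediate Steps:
h(E) = -1/E² + 5/E (h(E) = -1/(E²) + 5/E = -1/E² + 5/E)
(-29592 - 18532)/(-35627 + W(h(3), 53)) = (-29592 - 18532)/(-35627 + 53) = -48124/(-35574) = -48124*(-1/35574) = 24062/17787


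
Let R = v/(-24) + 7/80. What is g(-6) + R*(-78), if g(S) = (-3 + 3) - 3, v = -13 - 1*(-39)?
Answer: 2987/40 ≈ 74.675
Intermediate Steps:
v = 26 (v = -13 + 39 = 26)
g(S) = -3 (g(S) = 0 - 3 = -3)
R = -239/240 (R = 26/(-24) + 7/80 = 26*(-1/24) + 7*(1/80) = -13/12 + 7/80 = -239/240 ≈ -0.99583)
g(-6) + R*(-78) = -3 - 239/240*(-78) = -3 + 3107/40 = 2987/40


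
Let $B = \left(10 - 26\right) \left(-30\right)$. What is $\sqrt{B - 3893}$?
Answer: $i \sqrt{3413} \approx 58.421 i$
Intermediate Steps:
$B = 480$ ($B = \left(-16\right) \left(-30\right) = 480$)
$\sqrt{B - 3893} = \sqrt{480 - 3893} = \sqrt{-3413} = i \sqrt{3413}$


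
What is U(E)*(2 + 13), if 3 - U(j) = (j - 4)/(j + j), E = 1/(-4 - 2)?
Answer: -285/2 ≈ -142.50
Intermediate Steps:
E = -⅙ (E = 1/(-6) = -⅙ ≈ -0.16667)
U(j) = 3 - (-4 + j)/(2*j) (U(j) = 3 - (j - 4)/(j + j) = 3 - (-4 + j)/(2*j))
U(E)*(2 + 13) = (5/2 + 2/(-⅙))*(2 + 13) = (5/2 + 2*(-6))*15 = (5/2 - 12)*15 = -19/2*15 = -285/2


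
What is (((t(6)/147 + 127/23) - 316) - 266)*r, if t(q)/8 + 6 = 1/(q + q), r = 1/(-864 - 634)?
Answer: 5850485/15194214 ≈ 0.38505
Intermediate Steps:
r = -1/1498 (r = 1/(-1498) = -1/1498 ≈ -0.00066756)
t(q) = -48 + 4/q (t(q) = -48 + 8/(q + q) = -48 + 8/((2*q)) = -48 + 8*(1/(2*q)) = -48 + 4/q)
(((t(6)/147 + 127/23) - 316) - 266)*r = ((((-48 + 4/6)/147 + 127/23) - 316) - 266)*(-1/1498) = ((((-48 + 4*(⅙))*(1/147) + 127*(1/23)) - 316) - 266)*(-1/1498) = ((((-48 + ⅔)*(1/147) + 127/23) - 316) - 266)*(-1/1498) = (((-142/3*1/147 + 127/23) - 316) - 266)*(-1/1498) = (((-142/441 + 127/23) - 316) - 266)*(-1/1498) = ((52741/10143 - 316) - 266)*(-1/1498) = (-3152447/10143 - 266)*(-1/1498) = -5850485/10143*(-1/1498) = 5850485/15194214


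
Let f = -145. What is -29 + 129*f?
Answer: -18734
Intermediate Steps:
-29 + 129*f = -29 + 129*(-145) = -29 - 18705 = -18734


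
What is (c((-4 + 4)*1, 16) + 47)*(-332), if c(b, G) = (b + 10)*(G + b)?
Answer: -68724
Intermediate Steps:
c(b, G) = (10 + b)*(G + b)
(c((-4 + 4)*1, 16) + 47)*(-332) = ((((-4 + 4)*1)² + 10*16 + 10*((-4 + 4)*1) + 16*((-4 + 4)*1)) + 47)*(-332) = (((0*1)² + 160 + 10*(0*1) + 16*(0*1)) + 47)*(-332) = ((0² + 160 + 10*0 + 16*0) + 47)*(-332) = ((0 + 160 + 0 + 0) + 47)*(-332) = (160 + 47)*(-332) = 207*(-332) = -68724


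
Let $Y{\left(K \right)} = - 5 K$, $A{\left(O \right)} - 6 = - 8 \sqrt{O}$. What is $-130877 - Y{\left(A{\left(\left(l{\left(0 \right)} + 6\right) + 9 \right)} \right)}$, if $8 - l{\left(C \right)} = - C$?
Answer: $-130847 - 40 \sqrt{23} \approx -1.3104 \cdot 10^{5}$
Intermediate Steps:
$l{\left(C \right)} = 8 + C$ ($l{\left(C \right)} = 8 - - C = 8 + C$)
$A{\left(O \right)} = 6 - 8 \sqrt{O}$
$-130877 - Y{\left(A{\left(\left(l{\left(0 \right)} + 6\right) + 9 \right)} \right)} = -130877 - - 5 \left(6 - 8 \sqrt{\left(\left(8 + 0\right) + 6\right) + 9}\right) = -130877 - - 5 \left(6 - 8 \sqrt{\left(8 + 6\right) + 9}\right) = -130877 - - 5 \left(6 - 8 \sqrt{14 + 9}\right) = -130877 - - 5 \left(6 - 8 \sqrt{23}\right) = -130877 - \left(-30 + 40 \sqrt{23}\right) = -130877 + \left(30 - 40 \sqrt{23}\right) = -130847 - 40 \sqrt{23}$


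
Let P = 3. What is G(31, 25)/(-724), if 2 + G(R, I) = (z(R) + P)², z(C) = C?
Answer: -577/362 ≈ -1.5939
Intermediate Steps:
G(R, I) = -2 + (3 + R)² (G(R, I) = -2 + (R + 3)² = -2 + (3 + R)²)
G(31, 25)/(-724) = (-2 + (3 + 31)²)/(-724) = (-2 + 34²)*(-1/724) = (-2 + 1156)*(-1/724) = 1154*(-1/724) = -577/362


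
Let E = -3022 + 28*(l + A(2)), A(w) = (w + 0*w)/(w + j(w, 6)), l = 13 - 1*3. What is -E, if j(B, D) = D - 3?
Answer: 13654/5 ≈ 2730.8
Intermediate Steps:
j(B, D) = -3 + D
l = 10 (l = 13 - 3 = 10)
A(w) = w/(3 + w) (A(w) = (w + 0*w)/(w + (-3 + 6)) = (w + 0)/(w + 3) = w/(3 + w))
E = -13654/5 (E = -3022 + 28*(10 + 2/(3 + 2)) = -3022 + 28*(10 + 2/5) = -3022 + 28*(52/5) = -3022 + 1456/5 = -13654/5 ≈ -2730.8)
-E = -1*(-13654/5) = 13654/5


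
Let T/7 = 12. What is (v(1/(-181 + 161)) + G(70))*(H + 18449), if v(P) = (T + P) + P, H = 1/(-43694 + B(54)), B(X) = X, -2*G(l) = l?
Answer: 393700921551/436400 ≈ 9.0216e+5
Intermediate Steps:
T = 84 (T = 7*12 = 84)
G(l) = -l/2
H = -1/43640 (H = 1/(-43694 + 54) = 1/(-43640) = -1/43640 ≈ -2.2915e-5)
v(P) = 84 + 2*P (v(P) = (84 + P) + P = 84 + 2*P)
(v(1/(-181 + 161)) + G(70))*(H + 18449) = ((84 + 2/(-181 + 161)) - ½*70)*(-1/43640 + 18449) = ((84 + 2/(-20)) - 35)*(805114359/43640) = ((84 + 2*(-1/20)) - 35)*(805114359/43640) = ((84 - ⅒) - 35)*(805114359/43640) = (839/10 - 35)*(805114359/43640) = (489/10)*(805114359/43640) = 393700921551/436400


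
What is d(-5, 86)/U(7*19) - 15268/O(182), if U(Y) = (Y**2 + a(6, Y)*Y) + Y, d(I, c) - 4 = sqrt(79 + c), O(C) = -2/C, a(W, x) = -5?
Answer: 23837729920/17157 + sqrt(165)/17157 ≈ 1.3894e+6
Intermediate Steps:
d(I, c) = 4 + sqrt(79 + c)
U(Y) = Y**2 - 4*Y (U(Y) = (Y**2 - 5*Y) + Y = Y**2 - 4*Y)
d(-5, 86)/U(7*19) - 15268/O(182) = (4 + sqrt(79 + 86))/(((7*19)*(-4 + 7*19))) - 15268/((-2/182)) = (4 + sqrt(165))/((133*(-4 + 133))) - 15268/((-2*1/182)) = (4 + sqrt(165))/((133*129)) - 15268/(-1/91) = (4 + sqrt(165))/17157 - 15268*(-91) = (4 + sqrt(165))*(1/17157) + 1389388 = (4/17157 + sqrt(165)/17157) + 1389388 = 23837729920/17157 + sqrt(165)/17157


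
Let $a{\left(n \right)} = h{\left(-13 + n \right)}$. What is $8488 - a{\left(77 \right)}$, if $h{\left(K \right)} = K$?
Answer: $8424$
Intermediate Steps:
$a{\left(n \right)} = -13 + n$
$8488 - a{\left(77 \right)} = 8488 - \left(-13 + 77\right) = 8488 - 64 = 8424$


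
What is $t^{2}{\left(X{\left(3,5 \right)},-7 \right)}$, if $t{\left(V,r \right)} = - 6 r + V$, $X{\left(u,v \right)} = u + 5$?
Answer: $2500$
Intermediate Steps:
$X{\left(u,v \right)} = 5 + u$
$t{\left(V,r \right)} = V - 6 r$
$t^{2}{\left(X{\left(3,5 \right)},-7 \right)} = \left(\left(5 + 3\right) - -42\right)^{2} = \left(8 + 42\right)^{2} = 50^{2} = 2500$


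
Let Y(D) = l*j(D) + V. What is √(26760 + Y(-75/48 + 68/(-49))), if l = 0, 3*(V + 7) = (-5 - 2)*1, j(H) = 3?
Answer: 2*√60189/3 ≈ 163.56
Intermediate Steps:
V = -28/3 (V = -7 + ((-5 - 2)*1)/3 = -7 + (-7*1)/3 = -7 + (⅓)*(-7) = -7 - 7/3 = -28/3 ≈ -9.3333)
Y(D) = -28/3 (Y(D) = 0*3 - 28/3 = 0 - 28/3 = -28/3)
√(26760 + Y(-75/48 + 68/(-49))) = √(26760 - 28/3) = √(80252/3) = 2*√60189/3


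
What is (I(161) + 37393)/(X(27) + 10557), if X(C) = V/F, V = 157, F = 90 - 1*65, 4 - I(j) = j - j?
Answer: 934925/264082 ≈ 3.5403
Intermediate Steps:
I(j) = 4 (I(j) = 4 - (j - j) = 4 - 1*0 = 4 + 0 = 4)
F = 25 (F = 90 - 65 = 25)
X(C) = 157/25
(I(161) + 37393)/(X(27) + 10557) = (4 + 37393)/(157/25 + 10557) = 37397/(264082/25) = 37397*(25/264082) = 934925/264082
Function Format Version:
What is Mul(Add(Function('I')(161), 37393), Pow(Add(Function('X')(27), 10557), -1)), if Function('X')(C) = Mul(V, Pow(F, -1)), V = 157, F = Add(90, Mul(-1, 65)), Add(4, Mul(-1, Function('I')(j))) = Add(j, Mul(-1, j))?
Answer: Rational(934925, 264082) ≈ 3.5403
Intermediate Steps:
Function('I')(j) = 4 (Function('I')(j) = Add(4, Mul(-1, Add(j, Mul(-1, j)))) = Add(4, Mul(-1, 0)) = Add(4, 0) = 4)
F = 25 (F = Add(90, -65) = 25)
Function('X')(C) = Rational(157, 25) (Function('X')(C) = Mul(157, Pow(25, -1)) = Mul(157, Rational(1, 25)) = Rational(157, 25))
Mul(Add(Function('I')(161), 37393), Pow(Add(Function('X')(27), 10557), -1)) = Mul(Add(4, 37393), Pow(Add(Rational(157, 25), 10557), -1)) = Mul(37397, Pow(Rational(264082, 25), -1)) = Mul(37397, Rational(25, 264082)) = Rational(934925, 264082)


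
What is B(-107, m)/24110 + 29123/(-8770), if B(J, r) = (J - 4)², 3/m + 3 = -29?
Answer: -29705018/10572235 ≈ -2.8097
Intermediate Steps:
m = -3/32 (m = 3/(-3 - 29) = 3/(-32) = 3*(-1/32) = -3/32 ≈ -0.093750)
B(J, r) = (-4 + J)²
B(-107, m)/24110 + 29123/(-8770) = (-4 - 107)²/24110 + 29123/(-8770) = (-111)²*(1/24110) + 29123*(-1/8770) = 12321*(1/24110) - 29123/8770 = 12321/24110 - 29123/8770 = -29705018/10572235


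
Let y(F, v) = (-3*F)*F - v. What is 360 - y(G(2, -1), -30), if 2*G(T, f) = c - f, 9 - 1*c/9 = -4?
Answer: 10773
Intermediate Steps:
c = 117 (c = 81 - 9*(-4) = 81 + 36 = 117)
G(T, f) = 117/2 - f/2 (G(T, f) = (117 - f)/2 = 117/2 - f/2)
y(F, v) = -v - 3*F² (y(F, v) = -3*F² - v = -v - 3*F²)
360 - y(G(2, -1), -30) = 360 - (-1*(-30) - 3*(117/2 - ½*(-1))²) = 360 - (30 - 3*(117/2 + ½)²) = 360 - (30 - 3*59²) = 360 - (30 - 3*3481) = 360 - (30 - 10443) = 360 - 1*(-10413) = 360 + 10413 = 10773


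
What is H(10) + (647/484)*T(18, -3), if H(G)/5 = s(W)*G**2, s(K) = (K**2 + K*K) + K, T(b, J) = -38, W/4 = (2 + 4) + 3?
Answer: 317975707/242 ≈ 1.3140e+6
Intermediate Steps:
W = 36 (W = 4*((2 + 4) + 3) = 4*(6 + 3) = 4*9 = 36)
s(K) = K + 2*K**2 (s(K) = (K**2 + K**2) + K = 2*K**2 + K = K + 2*K**2)
H(G) = 13140*G**2 (H(G) = 5*((36*(1 + 2*36))*G**2) = 5*((36*(1 + 72))*G**2) = 5*((36*73)*G**2) = 5*(2628*G**2) = 13140*G**2)
H(10) + (647/484)*T(18, -3) = 13140*10**2 + (647/484)*(-38) = 13140*100 + (647*(1/484))*(-38) = 1314000 + (647/484)*(-38) = 1314000 - 12293/242 = 317975707/242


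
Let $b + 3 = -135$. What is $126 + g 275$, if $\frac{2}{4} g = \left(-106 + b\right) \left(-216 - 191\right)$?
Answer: $54619526$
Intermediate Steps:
$b = -138$ ($b = -3 - 135 = -138$)
$g = 198616$ ($g = 2 \left(-106 - 138\right) \left(-216 - 191\right) = 2 \left(\left(-244\right) \left(-407\right)\right) = 2 \cdot 99308 = 198616$)
$126 + g 275 = 126 + 198616 \cdot 275 = 126 + 54619400 = 54619526$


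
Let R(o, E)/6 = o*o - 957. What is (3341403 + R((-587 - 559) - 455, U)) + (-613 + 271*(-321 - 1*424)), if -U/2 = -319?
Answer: 18512359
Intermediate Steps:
U = 638 (U = -2*(-319) = 638)
R(o, E) = -5742 + 6*o**2 (R(o, E) = 6*(o*o - 957) = 6*(o**2 - 957) = 6*(-957 + o**2) = -5742 + 6*o**2)
(3341403 + R((-587 - 559) - 455, U)) + (-613 + 271*(-321 - 1*424)) = (3341403 + (-5742 + 6*((-587 - 559) - 455)**2)) + (-613 + 271*(-321 - 1*424)) = (3341403 + (-5742 + 6*(-1146 - 455)**2)) + (-613 + 271*(-321 - 424)) = (3341403 + (-5742 + 6*(-1601)**2)) + (-613 + 271*(-745)) = (3341403 + (-5742 + 6*2563201)) + (-613 - 201895) = (3341403 + (-5742 + 15379206)) - 202508 = (3341403 + 15373464) - 202508 = 18714867 - 202508 = 18512359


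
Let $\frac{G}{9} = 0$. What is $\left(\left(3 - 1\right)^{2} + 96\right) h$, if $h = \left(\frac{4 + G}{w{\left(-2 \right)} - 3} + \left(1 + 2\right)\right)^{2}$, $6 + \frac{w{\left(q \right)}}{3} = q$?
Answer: $\frac{592900}{729} \approx 813.31$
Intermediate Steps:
$G = 0$ ($G = 9 \cdot 0 = 0$)
$w{\left(q \right)} = -18 + 3 q$
$h = \frac{5929}{729}$ ($h = \left(\frac{4 + 0}{\left(-18 + 3 \left(-2\right)\right) - 3} + \left(1 + 2\right)\right)^{2} = \left(\frac{4}{\left(-18 - 6\right) - 3} + 3\right)^{2} = \left(\frac{4}{-24 - 3} + 3\right)^{2} = \left(\frac{4}{-27} + 3\right)^{2} = \left(4 \left(- \frac{1}{27}\right) + 3\right)^{2} = \left(- \frac{4}{27} + 3\right)^{2} = \left(\frac{77}{27}\right)^{2} = \frac{5929}{729} \approx 8.1331$)
$\left(\left(3 - 1\right)^{2} + 96\right) h = \left(\left(3 - 1\right)^{2} + 96\right) \frac{5929}{729} = \left(2^{2} + 96\right) \frac{5929}{729} = \left(4 + 96\right) \frac{5929}{729} = 100 \cdot \frac{5929}{729} = \frac{592900}{729}$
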